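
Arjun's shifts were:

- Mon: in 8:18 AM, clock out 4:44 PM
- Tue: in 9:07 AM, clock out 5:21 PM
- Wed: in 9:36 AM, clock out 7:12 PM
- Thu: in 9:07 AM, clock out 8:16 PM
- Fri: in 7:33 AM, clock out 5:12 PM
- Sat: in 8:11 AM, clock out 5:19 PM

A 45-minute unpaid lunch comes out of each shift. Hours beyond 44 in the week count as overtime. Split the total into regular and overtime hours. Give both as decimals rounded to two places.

Mon: 8:18 AM–4:44 PM = 8 h 26 min; less 45 min break → 7 h 41 min
Tue: 9:07 AM–5:21 PM = 8 h 14 min; less 45 min break → 7 h 29 min
Wed: 9:36 AM–7:12 PM = 9 h 36 min; less 45 min break → 8 h 51 min
Thu: 9:07 AM–8:16 PM = 11 h 9 min; less 45 min break → 10 h 24 min
Fri: 7:33 AM–5:12 PM = 9 h 39 min; less 45 min break → 8 h 54 min
Sat: 8:11 AM–5:19 PM = 9 h 8 min; less 45 min break → 8 h 23 min
Total worked: 51 h 42 min = 51.70 h.
Threshold 44 h → overtime 7 h 42 min, regular 44 h 0 min.

Regular 44.00 hours, overtime 7.70 hours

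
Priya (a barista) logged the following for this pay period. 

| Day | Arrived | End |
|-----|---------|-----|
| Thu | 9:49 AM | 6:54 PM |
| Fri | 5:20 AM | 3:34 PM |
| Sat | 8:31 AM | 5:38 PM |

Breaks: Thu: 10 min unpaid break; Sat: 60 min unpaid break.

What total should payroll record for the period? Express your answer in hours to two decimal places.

Thu: 9:49 AM–6:54 PM = 9 h 5 min; less 10 min break → 8 h 55 min
Fri: 5:20 AM–3:34 PM = 10 h 14 min
Sat: 8:31 AM–5:38 PM = 9 h 7 min; less 60 min break → 8 h 7 min
Total: 8 h 55 min + 10 h 14 min + 8 h 7 min = 27 h 16 min.

27.27 hours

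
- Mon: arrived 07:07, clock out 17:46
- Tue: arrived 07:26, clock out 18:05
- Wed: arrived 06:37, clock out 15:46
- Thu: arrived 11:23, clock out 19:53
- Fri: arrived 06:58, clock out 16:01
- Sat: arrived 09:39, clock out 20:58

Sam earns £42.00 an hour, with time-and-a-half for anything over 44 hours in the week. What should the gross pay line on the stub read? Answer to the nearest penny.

Mon: 07:07–17:46 = 10 h 39 min
Tue: 07:26–18:05 = 10 h 39 min
Wed: 06:37–15:46 = 9 h 9 min
Thu: 11:23–19:53 = 8 h 30 min
Fri: 06:58–16:01 = 9 h 3 min
Sat: 09:39–20:58 = 11 h 19 min
Total worked: 59 h 19 min = 3559 min.
Regular 44 h 0 min = 2640 min at £42.00/h; overtime 15 h 19 min = 919 min at £63.00/h.
Pay = (2640 × £42.00 + 919 × £63.00) ÷ 60 = £2812.95.

£2812.95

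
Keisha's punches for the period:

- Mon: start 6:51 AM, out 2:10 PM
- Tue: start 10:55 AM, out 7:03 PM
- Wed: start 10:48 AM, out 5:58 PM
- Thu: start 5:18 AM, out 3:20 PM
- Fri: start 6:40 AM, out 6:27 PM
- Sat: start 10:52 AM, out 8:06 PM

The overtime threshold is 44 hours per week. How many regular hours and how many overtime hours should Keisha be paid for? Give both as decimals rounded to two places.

Mon: 6:51 AM–2:10 PM = 7 h 19 min
Tue: 10:55 AM–7:03 PM = 8 h 8 min
Wed: 10:48 AM–5:58 PM = 7 h 10 min
Thu: 5:18 AM–3:20 PM = 10 h 2 min
Fri: 6:40 AM–6:27 PM = 11 h 47 min
Sat: 10:52 AM–8:06 PM = 9 h 14 min
Total worked: 53 h 40 min = 53.67 h.
Threshold 44 h → overtime 9 h 40 min, regular 44 h 0 min.

Regular 44.00 hours, overtime 9.67 hours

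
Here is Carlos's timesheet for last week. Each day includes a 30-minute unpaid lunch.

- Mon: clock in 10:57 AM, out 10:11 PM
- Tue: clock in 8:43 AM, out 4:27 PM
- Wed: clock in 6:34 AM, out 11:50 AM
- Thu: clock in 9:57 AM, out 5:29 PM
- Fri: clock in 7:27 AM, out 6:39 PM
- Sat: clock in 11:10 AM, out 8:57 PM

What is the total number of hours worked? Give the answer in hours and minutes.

49 h 45 min

Mon: 10:57 AM–10:11 PM = 11 h 14 min; less 30 min break → 10 h 44 min
Tue: 8:43 AM–4:27 PM = 7 h 44 min; less 30 min break → 7 h 14 min
Wed: 6:34 AM–11:50 AM = 5 h 16 min; less 30 min break → 4 h 46 min
Thu: 9:57 AM–5:29 PM = 7 h 32 min; less 30 min break → 7 h 2 min
Fri: 7:27 AM–6:39 PM = 11 h 12 min; less 30 min break → 10 h 42 min
Sat: 11:10 AM–8:57 PM = 9 h 47 min; less 30 min break → 9 h 17 min
Total: 10 h 44 min + 7 h 14 min + 4 h 46 min + 7 h 2 min + 10 h 42 min + 9 h 17 min = 49 h 45 min.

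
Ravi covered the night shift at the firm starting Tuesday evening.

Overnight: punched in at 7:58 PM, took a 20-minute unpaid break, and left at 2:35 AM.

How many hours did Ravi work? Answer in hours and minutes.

6 h 17 min

Overnight: 7:58 PM → midnight = 4 h 2 min; midnight → 2:35 AM = 2 h 35 min; span 6 h 37 min; less 20 min break → 6 h 17 min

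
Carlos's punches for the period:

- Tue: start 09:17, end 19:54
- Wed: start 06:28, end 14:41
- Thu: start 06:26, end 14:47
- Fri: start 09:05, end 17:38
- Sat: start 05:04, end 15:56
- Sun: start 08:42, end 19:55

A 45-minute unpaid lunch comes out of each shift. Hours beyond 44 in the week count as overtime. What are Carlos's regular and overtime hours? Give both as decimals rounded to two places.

Tue: 09:17–19:54 = 10 h 37 min; less 45 min break → 9 h 52 min
Wed: 06:28–14:41 = 8 h 13 min; less 45 min break → 7 h 28 min
Thu: 06:26–14:47 = 8 h 21 min; less 45 min break → 7 h 36 min
Fri: 09:05–17:38 = 8 h 33 min; less 45 min break → 7 h 48 min
Sat: 05:04–15:56 = 10 h 52 min; less 45 min break → 10 h 7 min
Sun: 08:42–19:55 = 11 h 13 min; less 45 min break → 10 h 28 min
Total worked: 53 h 19 min = 53.32 h.
Threshold 44 h → overtime 9 h 19 min, regular 44 h 0 min.

Regular 44.00 hours, overtime 9.32 hours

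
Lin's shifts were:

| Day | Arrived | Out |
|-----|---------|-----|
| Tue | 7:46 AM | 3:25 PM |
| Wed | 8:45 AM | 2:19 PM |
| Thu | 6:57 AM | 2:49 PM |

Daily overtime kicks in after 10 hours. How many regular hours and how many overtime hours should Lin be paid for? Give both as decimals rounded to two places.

Regular 21.08 hours, overtime 0.00 hours

Tue: 7:46 AM–3:25 PM = 7 h 39 min
Wed: 8:45 AM–2:19 PM = 5 h 34 min
Thu: 6:57 AM–2:49 PM = 7 h 52 min
Tue reg 7 h 39 min / OT 0 h 0 min; Wed reg 5 h 34 min / OT 0 h 0 min; Thu reg 7 h 52 min / OT 0 h 0 min.
Totals: regular 21 h 5 min, overtime 0 h 0 min.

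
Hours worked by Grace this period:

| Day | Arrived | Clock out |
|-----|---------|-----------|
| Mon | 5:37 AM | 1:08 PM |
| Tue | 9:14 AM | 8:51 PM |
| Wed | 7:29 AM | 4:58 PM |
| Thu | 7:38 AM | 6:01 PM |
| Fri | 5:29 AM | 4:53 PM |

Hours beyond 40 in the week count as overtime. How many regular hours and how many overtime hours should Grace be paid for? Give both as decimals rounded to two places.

Mon: 5:37 AM–1:08 PM = 7 h 31 min
Tue: 9:14 AM–8:51 PM = 11 h 37 min
Wed: 7:29 AM–4:58 PM = 9 h 29 min
Thu: 7:38 AM–6:01 PM = 10 h 23 min
Fri: 5:29 AM–4:53 PM = 11 h 24 min
Total worked: 50 h 24 min = 50.40 h.
Threshold 40 h → overtime 10 h 24 min, regular 40 h 0 min.

Regular 40.00 hours, overtime 10.40 hours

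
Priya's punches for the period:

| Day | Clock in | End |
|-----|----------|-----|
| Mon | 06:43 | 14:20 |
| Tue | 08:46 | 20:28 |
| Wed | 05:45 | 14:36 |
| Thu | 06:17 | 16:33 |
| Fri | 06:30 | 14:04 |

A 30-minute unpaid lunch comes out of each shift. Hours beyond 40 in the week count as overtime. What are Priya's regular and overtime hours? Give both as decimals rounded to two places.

Regular 40.00 hours, overtime 3.50 hours

Mon: 06:43–14:20 = 7 h 37 min; less 30 min break → 7 h 7 min
Tue: 08:46–20:28 = 11 h 42 min; less 30 min break → 11 h 12 min
Wed: 05:45–14:36 = 8 h 51 min; less 30 min break → 8 h 21 min
Thu: 06:17–16:33 = 10 h 16 min; less 30 min break → 9 h 46 min
Fri: 06:30–14:04 = 7 h 34 min; less 30 min break → 7 h 4 min
Total worked: 43 h 30 min = 43.50 h.
Threshold 40 h → overtime 3 h 30 min, regular 40 h 0 min.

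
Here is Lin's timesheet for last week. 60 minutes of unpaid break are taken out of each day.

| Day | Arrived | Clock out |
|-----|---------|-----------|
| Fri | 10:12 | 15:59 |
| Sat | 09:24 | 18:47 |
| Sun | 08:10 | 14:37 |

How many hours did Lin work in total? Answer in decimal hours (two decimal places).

Fri: 10:12–15:59 = 5 h 47 min; less 60 min break → 4 h 47 min
Sat: 09:24–18:47 = 9 h 23 min; less 60 min break → 8 h 23 min
Sun: 08:10–14:37 = 6 h 27 min; less 60 min break → 5 h 27 min
Total: 4 h 47 min + 8 h 23 min + 5 h 27 min = 18 h 37 min.

18.62 hours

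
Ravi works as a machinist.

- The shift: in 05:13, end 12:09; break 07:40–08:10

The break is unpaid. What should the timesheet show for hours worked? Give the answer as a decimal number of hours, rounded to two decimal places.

6.43 hours

The shift: 05:13–12:09 = 6 h 56 min; less 30 min break → 6 h 26 min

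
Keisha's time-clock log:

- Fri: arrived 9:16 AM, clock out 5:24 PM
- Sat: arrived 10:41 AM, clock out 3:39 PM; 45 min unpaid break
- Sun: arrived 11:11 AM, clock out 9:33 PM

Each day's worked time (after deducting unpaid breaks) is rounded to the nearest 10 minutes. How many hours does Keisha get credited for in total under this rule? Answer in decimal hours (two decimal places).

Fri: 9:16 AM–5:24 PM = 8 h 8 min → rounds to 8 h 10 min
Sat: 10:41 AM–3:39 PM = 4 h 58 min − 45 min = 4 h 13 min → rounds to 4 h 10 min
Sun: 11:11 AM–9:33 PM = 10 h 22 min → rounds to 10 h 20 min
Total credited: 22 h 40 min.

22.67 hours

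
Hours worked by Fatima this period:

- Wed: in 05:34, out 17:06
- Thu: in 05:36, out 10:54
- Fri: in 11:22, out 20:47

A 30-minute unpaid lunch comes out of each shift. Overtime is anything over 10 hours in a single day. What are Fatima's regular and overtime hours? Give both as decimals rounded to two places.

Wed: 05:34–17:06 = 11 h 32 min; less 30 min break → 11 h 2 min
Thu: 05:36–10:54 = 5 h 18 min; less 30 min break → 4 h 48 min
Fri: 11:22–20:47 = 9 h 25 min; less 30 min break → 8 h 55 min
Wed reg 10 h 0 min / OT 1 h 2 min; Thu reg 4 h 48 min / OT 0 h 0 min; Fri reg 8 h 55 min / OT 0 h 0 min.
Totals: regular 23 h 43 min, overtime 1 h 2 min.

Regular 23.72 hours, overtime 1.03 hours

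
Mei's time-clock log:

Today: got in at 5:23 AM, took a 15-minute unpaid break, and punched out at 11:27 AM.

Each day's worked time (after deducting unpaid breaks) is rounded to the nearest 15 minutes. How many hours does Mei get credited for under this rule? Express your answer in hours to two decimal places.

5.75 hours

Today: 5:23 AM–11:27 AM = 6 h 4 min − 15 min = 5 h 49 min → rounds to 5 h 45 min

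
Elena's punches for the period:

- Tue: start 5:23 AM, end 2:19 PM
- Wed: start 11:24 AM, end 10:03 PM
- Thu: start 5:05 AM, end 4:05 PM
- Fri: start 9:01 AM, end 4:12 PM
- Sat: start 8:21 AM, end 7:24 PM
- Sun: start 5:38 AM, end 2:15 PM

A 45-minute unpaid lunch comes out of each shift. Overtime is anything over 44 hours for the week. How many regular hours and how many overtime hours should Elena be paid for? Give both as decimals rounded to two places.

Tue: 5:23 AM–2:19 PM = 8 h 56 min; less 45 min break → 8 h 11 min
Wed: 11:24 AM–10:03 PM = 10 h 39 min; less 45 min break → 9 h 54 min
Thu: 5:05 AM–4:05 PM = 11 h 0 min; less 45 min break → 10 h 15 min
Fri: 9:01 AM–4:12 PM = 7 h 11 min; less 45 min break → 6 h 26 min
Sat: 8:21 AM–7:24 PM = 11 h 3 min; less 45 min break → 10 h 18 min
Sun: 5:38 AM–2:15 PM = 8 h 37 min; less 45 min break → 7 h 52 min
Total worked: 52 h 56 min = 52.93 h.
Threshold 44 h → overtime 8 h 56 min, regular 44 h 0 min.

Regular 44.00 hours, overtime 8.93 hours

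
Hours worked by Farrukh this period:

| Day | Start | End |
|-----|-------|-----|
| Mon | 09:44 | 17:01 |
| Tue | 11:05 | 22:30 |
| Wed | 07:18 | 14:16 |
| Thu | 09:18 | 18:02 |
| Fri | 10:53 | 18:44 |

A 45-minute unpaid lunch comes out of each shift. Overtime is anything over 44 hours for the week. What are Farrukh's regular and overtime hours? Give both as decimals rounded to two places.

Mon: 09:44–17:01 = 7 h 17 min; less 45 min break → 6 h 32 min
Tue: 11:05–22:30 = 11 h 25 min; less 45 min break → 10 h 40 min
Wed: 07:18–14:16 = 6 h 58 min; less 45 min break → 6 h 13 min
Thu: 09:18–18:02 = 8 h 44 min; less 45 min break → 7 h 59 min
Fri: 10:53–18:44 = 7 h 51 min; less 45 min break → 7 h 6 min
Total worked: 38 h 30 min = 38.50 h.
Threshold 44 h → overtime 0 h 0 min, regular 38 h 30 min.

Regular 38.50 hours, overtime 0.00 hours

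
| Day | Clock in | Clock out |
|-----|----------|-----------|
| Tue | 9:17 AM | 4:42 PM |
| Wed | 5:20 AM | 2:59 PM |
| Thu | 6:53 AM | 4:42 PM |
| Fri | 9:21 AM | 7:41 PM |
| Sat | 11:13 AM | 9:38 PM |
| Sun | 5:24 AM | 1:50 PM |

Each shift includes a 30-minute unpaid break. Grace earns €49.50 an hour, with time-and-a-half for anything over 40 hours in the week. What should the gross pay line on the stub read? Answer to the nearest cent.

€2950.20

Tue: 9:17 AM–4:42 PM = 7 h 25 min; less 30 min break → 6 h 55 min
Wed: 5:20 AM–2:59 PM = 9 h 39 min; less 30 min break → 9 h 9 min
Thu: 6:53 AM–4:42 PM = 9 h 49 min; less 30 min break → 9 h 19 min
Fri: 9:21 AM–7:41 PM = 10 h 20 min; less 30 min break → 9 h 50 min
Sat: 11:13 AM–9:38 PM = 10 h 25 min; less 30 min break → 9 h 55 min
Sun: 5:24 AM–1:50 PM = 8 h 26 min; less 30 min break → 7 h 56 min
Total worked: 53 h 4 min = 3184 min.
Regular 40 h 0 min = 2400 min at €49.50/h; overtime 13 h 4 min = 784 min at €74.25/h.
Pay = (2400 × €49.50 + 784 × €74.25) ÷ 60 = €2950.20.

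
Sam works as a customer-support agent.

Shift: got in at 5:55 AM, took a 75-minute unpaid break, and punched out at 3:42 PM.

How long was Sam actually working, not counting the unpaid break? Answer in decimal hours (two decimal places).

Shift: 5:55 AM–3:42 PM = 9 h 47 min; less 75 min break → 8 h 32 min

8.53 hours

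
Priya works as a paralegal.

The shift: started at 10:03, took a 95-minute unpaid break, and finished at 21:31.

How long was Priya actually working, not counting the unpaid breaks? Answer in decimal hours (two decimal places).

9.88 hours

The shift: 10:03–21:31 = 11 h 28 min; less 95 min break → 9 h 53 min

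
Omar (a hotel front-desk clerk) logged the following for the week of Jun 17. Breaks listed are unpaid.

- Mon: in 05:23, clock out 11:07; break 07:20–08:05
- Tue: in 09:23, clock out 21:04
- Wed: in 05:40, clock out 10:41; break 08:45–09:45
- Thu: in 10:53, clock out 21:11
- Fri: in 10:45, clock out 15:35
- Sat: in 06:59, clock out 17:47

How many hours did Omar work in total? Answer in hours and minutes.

Mon: 05:23–11:07 = 5 h 44 min; less 45 min break → 4 h 59 min
Tue: 09:23–21:04 = 11 h 41 min
Wed: 05:40–10:41 = 5 h 1 min; less 60 min break → 4 h 1 min
Thu: 10:53–21:11 = 10 h 18 min
Fri: 10:45–15:35 = 4 h 50 min
Sat: 06:59–17:47 = 10 h 48 min
Total: 4 h 59 min + 11 h 41 min + 4 h 1 min + 10 h 18 min + 4 h 50 min + 10 h 48 min = 46 h 37 min.

46 h 37 min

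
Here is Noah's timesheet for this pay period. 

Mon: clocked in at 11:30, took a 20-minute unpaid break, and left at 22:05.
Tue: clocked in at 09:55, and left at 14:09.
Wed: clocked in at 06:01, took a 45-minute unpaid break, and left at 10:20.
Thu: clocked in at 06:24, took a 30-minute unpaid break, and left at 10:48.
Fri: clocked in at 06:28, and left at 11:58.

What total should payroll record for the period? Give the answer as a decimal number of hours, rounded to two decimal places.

27.45 hours

Mon: 11:30–22:05 = 10 h 35 min; less 20 min break → 10 h 15 min
Tue: 09:55–14:09 = 4 h 14 min
Wed: 06:01–10:20 = 4 h 19 min; less 45 min break → 3 h 34 min
Thu: 06:24–10:48 = 4 h 24 min; less 30 min break → 3 h 54 min
Fri: 06:28–11:58 = 5 h 30 min
Total: 10 h 15 min + 4 h 14 min + 3 h 34 min + 3 h 54 min + 5 h 30 min = 27 h 27 min.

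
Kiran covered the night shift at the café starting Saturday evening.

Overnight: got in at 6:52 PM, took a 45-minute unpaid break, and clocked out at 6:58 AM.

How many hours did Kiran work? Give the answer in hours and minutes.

11 h 21 min

Overnight: 6:52 PM → midnight = 5 h 8 min; midnight → 6:58 AM = 6 h 58 min; span 12 h 6 min; less 45 min break → 11 h 21 min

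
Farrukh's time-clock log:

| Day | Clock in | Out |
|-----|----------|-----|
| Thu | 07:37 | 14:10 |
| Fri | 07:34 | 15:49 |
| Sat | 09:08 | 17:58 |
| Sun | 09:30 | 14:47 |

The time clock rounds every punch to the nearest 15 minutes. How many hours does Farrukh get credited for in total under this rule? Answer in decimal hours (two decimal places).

29.00 hours

Thu: in 07:37→07:30, out 14:10→14:15; 6 h 45 min
Fri: in 07:34→07:30, out 15:49→15:45; 8 h 15 min
Sat: in 09:08→09:15, out 17:58→18:00; 8 h 45 min
Sun: in 09:30→09:30, out 14:47→14:45; 5 h 15 min
Total credited: 29 h 0 min.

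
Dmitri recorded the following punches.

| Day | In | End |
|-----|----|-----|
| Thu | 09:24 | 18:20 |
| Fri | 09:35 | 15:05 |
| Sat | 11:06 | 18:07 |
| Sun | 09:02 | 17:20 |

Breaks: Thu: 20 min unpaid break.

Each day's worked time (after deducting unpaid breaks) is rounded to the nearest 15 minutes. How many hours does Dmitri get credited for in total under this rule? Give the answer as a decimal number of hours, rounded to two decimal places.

29.25 hours

Thu: 09:24–18:20 = 8 h 56 min − 20 min = 8 h 36 min → rounds to 8 h 30 min
Fri: 09:35–15:05 = 5 h 30 min → rounds to 5 h 30 min
Sat: 11:06–18:07 = 7 h 1 min → rounds to 7 h 0 min
Sun: 09:02–17:20 = 8 h 18 min → rounds to 8 h 15 min
Total credited: 29 h 15 min.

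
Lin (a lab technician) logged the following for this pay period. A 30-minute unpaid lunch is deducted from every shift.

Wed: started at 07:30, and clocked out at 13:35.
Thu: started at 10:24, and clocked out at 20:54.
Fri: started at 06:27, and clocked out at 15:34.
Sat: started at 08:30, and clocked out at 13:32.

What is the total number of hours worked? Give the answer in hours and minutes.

28 h 44 min

Wed: 07:30–13:35 = 6 h 5 min; less 30 min break → 5 h 35 min
Thu: 10:24–20:54 = 10 h 30 min; less 30 min break → 10 h 0 min
Fri: 06:27–15:34 = 9 h 7 min; less 30 min break → 8 h 37 min
Sat: 08:30–13:32 = 5 h 2 min; less 30 min break → 4 h 32 min
Total: 5 h 35 min + 10 h 0 min + 8 h 37 min + 4 h 32 min = 28 h 44 min.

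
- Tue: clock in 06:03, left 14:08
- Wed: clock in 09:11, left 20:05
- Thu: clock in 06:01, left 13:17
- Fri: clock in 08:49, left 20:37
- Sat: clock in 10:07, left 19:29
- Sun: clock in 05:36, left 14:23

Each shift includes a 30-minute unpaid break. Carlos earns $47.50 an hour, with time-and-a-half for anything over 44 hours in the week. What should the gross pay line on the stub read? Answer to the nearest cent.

$2745.50

Tue: 06:03–14:08 = 8 h 5 min; less 30 min break → 7 h 35 min
Wed: 09:11–20:05 = 10 h 54 min; less 30 min break → 10 h 24 min
Thu: 06:01–13:17 = 7 h 16 min; less 30 min break → 6 h 46 min
Fri: 08:49–20:37 = 11 h 48 min; less 30 min break → 11 h 18 min
Sat: 10:07–19:29 = 9 h 22 min; less 30 min break → 8 h 52 min
Sun: 05:36–14:23 = 8 h 47 min; less 30 min break → 8 h 17 min
Total worked: 53 h 12 min = 3192 min.
Regular 44 h 0 min = 2640 min at $47.50/h; overtime 9 h 12 min = 552 min at $71.25/h.
Pay = (2640 × $47.50 + 552 × $71.25) ÷ 60 = $2745.50.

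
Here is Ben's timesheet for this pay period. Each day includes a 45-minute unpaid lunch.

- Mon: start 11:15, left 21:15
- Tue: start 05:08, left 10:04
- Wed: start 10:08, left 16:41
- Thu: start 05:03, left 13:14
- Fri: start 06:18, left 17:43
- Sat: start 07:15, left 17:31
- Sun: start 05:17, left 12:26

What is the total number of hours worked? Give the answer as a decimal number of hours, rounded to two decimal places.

53.25 hours

Mon: 11:15–21:15 = 10 h 0 min; less 45 min break → 9 h 15 min
Tue: 05:08–10:04 = 4 h 56 min; less 45 min break → 4 h 11 min
Wed: 10:08–16:41 = 6 h 33 min; less 45 min break → 5 h 48 min
Thu: 05:03–13:14 = 8 h 11 min; less 45 min break → 7 h 26 min
Fri: 06:18–17:43 = 11 h 25 min; less 45 min break → 10 h 40 min
Sat: 07:15–17:31 = 10 h 16 min; less 45 min break → 9 h 31 min
Sun: 05:17–12:26 = 7 h 9 min; less 45 min break → 6 h 24 min
Total: 9 h 15 min + 4 h 11 min + 5 h 48 min + 7 h 26 min + 10 h 40 min + 9 h 31 min + 6 h 24 min = 53 h 15 min.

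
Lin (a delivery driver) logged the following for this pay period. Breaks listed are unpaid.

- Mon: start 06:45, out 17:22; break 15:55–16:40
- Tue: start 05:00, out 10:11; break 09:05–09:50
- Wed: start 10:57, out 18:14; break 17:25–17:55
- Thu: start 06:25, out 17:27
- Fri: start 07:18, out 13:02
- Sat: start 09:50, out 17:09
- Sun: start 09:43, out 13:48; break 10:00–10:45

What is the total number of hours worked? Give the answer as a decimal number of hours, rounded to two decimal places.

Mon: 06:45–17:22 = 10 h 37 min; less 45 min break → 9 h 52 min
Tue: 05:00–10:11 = 5 h 11 min; less 45 min break → 4 h 26 min
Wed: 10:57–18:14 = 7 h 17 min; less 30 min break → 6 h 47 min
Thu: 06:25–17:27 = 11 h 2 min
Fri: 07:18–13:02 = 5 h 44 min
Sat: 09:50–17:09 = 7 h 19 min
Sun: 09:43–13:48 = 4 h 5 min; less 45 min break → 3 h 20 min
Total: 9 h 52 min + 4 h 26 min + 6 h 47 min + 11 h 2 min + 5 h 44 min + 7 h 19 min + 3 h 20 min = 48 h 30 min.

48.50 hours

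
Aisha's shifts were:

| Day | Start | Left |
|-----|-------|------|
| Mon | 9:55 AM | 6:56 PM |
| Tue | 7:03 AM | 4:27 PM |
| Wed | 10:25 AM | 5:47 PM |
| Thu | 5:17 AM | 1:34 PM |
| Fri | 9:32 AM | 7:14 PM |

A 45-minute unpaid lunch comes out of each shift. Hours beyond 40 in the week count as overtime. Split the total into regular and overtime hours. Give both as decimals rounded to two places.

Mon: 9:55 AM–6:56 PM = 9 h 1 min; less 45 min break → 8 h 16 min
Tue: 7:03 AM–4:27 PM = 9 h 24 min; less 45 min break → 8 h 39 min
Wed: 10:25 AM–5:47 PM = 7 h 22 min; less 45 min break → 6 h 37 min
Thu: 5:17 AM–1:34 PM = 8 h 17 min; less 45 min break → 7 h 32 min
Fri: 9:32 AM–7:14 PM = 9 h 42 min; less 45 min break → 8 h 57 min
Total worked: 40 h 1 min = 40.02 h.
Threshold 40 h → overtime 0 h 1 min, regular 40 h 0 min.

Regular 40.00 hours, overtime 0.02 hours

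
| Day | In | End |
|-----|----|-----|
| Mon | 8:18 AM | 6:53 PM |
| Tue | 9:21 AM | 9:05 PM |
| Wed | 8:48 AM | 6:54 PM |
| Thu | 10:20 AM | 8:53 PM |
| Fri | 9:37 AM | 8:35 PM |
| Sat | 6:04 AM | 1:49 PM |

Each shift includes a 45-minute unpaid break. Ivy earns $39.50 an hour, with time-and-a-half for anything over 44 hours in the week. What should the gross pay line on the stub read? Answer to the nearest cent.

$2519.11

Mon: 8:18 AM–6:53 PM = 10 h 35 min; less 45 min break → 9 h 50 min
Tue: 9:21 AM–9:05 PM = 11 h 44 min; less 45 min break → 10 h 59 min
Wed: 8:48 AM–6:54 PM = 10 h 6 min; less 45 min break → 9 h 21 min
Thu: 10:20 AM–8:53 PM = 10 h 33 min; less 45 min break → 9 h 48 min
Fri: 9:37 AM–8:35 PM = 10 h 58 min; less 45 min break → 10 h 13 min
Sat: 6:04 AM–1:49 PM = 7 h 45 min; less 45 min break → 7 h 0 min
Total worked: 57 h 11 min = 3431 min.
Regular 44 h 0 min = 2640 min at $39.50/h; overtime 13 h 11 min = 791 min at $59.25/h.
Pay = (2640 × $39.50 + 791 × $59.25) ÷ 60 = $2519.11.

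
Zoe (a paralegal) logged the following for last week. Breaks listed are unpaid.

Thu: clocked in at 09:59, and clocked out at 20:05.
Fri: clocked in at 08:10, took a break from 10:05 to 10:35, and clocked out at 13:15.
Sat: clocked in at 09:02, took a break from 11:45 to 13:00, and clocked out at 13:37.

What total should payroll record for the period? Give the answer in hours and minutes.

Thu: 09:59–20:05 = 10 h 6 min
Fri: 08:10–13:15 = 5 h 5 min; less 30 min break → 4 h 35 min
Sat: 09:02–13:37 = 4 h 35 min; less 75 min break → 3 h 20 min
Total: 10 h 6 min + 4 h 35 min + 3 h 20 min = 18 h 1 min.

18 h 1 min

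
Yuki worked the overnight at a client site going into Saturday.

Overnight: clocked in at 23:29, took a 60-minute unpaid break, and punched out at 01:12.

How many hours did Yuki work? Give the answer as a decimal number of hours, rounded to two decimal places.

0.72 hours

Overnight: 23:29 → midnight = 0 h 31 min; midnight → 01:12 = 1 h 12 min; span 1 h 43 min; less 60 min break → 0 h 43 min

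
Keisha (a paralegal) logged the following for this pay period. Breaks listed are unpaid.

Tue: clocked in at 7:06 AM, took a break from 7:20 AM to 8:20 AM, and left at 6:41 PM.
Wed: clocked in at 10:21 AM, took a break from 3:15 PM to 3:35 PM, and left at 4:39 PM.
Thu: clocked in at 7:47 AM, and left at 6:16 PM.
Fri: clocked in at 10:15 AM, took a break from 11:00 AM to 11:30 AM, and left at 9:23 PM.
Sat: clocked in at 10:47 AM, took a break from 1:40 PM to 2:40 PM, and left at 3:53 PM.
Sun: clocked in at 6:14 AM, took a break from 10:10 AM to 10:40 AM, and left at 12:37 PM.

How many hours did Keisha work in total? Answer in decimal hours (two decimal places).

Tue: 7:06 AM–6:41 PM = 11 h 35 min; less 60 min break → 10 h 35 min
Wed: 10:21 AM–4:39 PM = 6 h 18 min; less 20 min break → 5 h 58 min
Thu: 7:47 AM–6:16 PM = 10 h 29 min
Fri: 10:15 AM–9:23 PM = 11 h 8 min; less 30 min break → 10 h 38 min
Sat: 10:47 AM–3:53 PM = 5 h 6 min; less 60 min break → 4 h 6 min
Sun: 6:14 AM–12:37 PM = 6 h 23 min; less 30 min break → 5 h 53 min
Total: 10 h 35 min + 5 h 58 min + 10 h 29 min + 10 h 38 min + 4 h 6 min + 5 h 53 min = 47 h 39 min.

47.65 hours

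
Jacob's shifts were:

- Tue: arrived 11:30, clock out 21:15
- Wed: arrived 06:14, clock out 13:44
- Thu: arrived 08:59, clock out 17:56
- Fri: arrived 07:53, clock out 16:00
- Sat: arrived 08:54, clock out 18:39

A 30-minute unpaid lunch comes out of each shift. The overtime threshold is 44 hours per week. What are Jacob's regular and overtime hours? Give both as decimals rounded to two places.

Regular 41.57 hours, overtime 0.00 hours

Tue: 11:30–21:15 = 9 h 45 min; less 30 min break → 9 h 15 min
Wed: 06:14–13:44 = 7 h 30 min; less 30 min break → 7 h 0 min
Thu: 08:59–17:56 = 8 h 57 min; less 30 min break → 8 h 27 min
Fri: 07:53–16:00 = 8 h 7 min; less 30 min break → 7 h 37 min
Sat: 08:54–18:39 = 9 h 45 min; less 30 min break → 9 h 15 min
Total worked: 41 h 34 min = 41.57 h.
Threshold 44 h → overtime 0 h 0 min, regular 41 h 34 min.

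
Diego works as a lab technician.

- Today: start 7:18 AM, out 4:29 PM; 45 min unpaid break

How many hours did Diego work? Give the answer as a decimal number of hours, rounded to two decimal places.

Today: 7:18 AM–4:29 PM = 9 h 11 min; less 45 min break → 8 h 26 min

8.43 hours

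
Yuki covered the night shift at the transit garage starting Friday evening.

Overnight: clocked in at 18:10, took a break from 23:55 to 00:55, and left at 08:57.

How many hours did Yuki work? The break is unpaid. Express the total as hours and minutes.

Overnight: 18:10 → midnight = 5 h 50 min; midnight → 08:57 = 8 h 57 min; span 14 h 47 min; less 60 min break → 13 h 47 min

13 h 47 min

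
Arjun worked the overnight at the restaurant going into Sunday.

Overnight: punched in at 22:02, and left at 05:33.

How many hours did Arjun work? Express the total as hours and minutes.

7 h 31 min

Overnight: 22:02 → midnight = 1 h 58 min; midnight → 05:33 = 5 h 33 min; span 7 h 31 min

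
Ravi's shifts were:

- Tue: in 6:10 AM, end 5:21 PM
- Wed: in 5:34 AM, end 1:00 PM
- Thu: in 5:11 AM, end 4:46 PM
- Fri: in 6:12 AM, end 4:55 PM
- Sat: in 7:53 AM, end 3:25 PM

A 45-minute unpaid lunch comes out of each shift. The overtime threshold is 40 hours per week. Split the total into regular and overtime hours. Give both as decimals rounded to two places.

Regular 40.00 hours, overtime 4.70 hours

Tue: 6:10 AM–5:21 PM = 11 h 11 min; less 45 min break → 10 h 26 min
Wed: 5:34 AM–1:00 PM = 7 h 26 min; less 45 min break → 6 h 41 min
Thu: 5:11 AM–4:46 PM = 11 h 35 min; less 45 min break → 10 h 50 min
Fri: 6:12 AM–4:55 PM = 10 h 43 min; less 45 min break → 9 h 58 min
Sat: 7:53 AM–3:25 PM = 7 h 32 min; less 45 min break → 6 h 47 min
Total worked: 44 h 42 min = 44.70 h.
Threshold 40 h → overtime 4 h 42 min, regular 40 h 0 min.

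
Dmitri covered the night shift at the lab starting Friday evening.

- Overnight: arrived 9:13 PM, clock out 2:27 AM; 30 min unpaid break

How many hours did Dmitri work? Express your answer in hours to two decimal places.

4.73 hours

Overnight: 9:13 PM → midnight = 2 h 47 min; midnight → 2:27 AM = 2 h 27 min; span 5 h 14 min; less 30 min break → 4 h 44 min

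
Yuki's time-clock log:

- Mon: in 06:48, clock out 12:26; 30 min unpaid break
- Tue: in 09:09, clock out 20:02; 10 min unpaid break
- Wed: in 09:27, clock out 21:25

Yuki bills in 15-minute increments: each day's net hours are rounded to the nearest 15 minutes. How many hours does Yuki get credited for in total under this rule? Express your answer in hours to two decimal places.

28.00 hours

Mon: 06:48–12:26 = 5 h 38 min − 30 min = 5 h 8 min → rounds to 5 h 15 min
Tue: 09:09–20:02 = 10 h 53 min − 10 min = 10 h 43 min → rounds to 10 h 45 min
Wed: 09:27–21:25 = 11 h 58 min → rounds to 12 h 0 min
Total credited: 28 h 0 min.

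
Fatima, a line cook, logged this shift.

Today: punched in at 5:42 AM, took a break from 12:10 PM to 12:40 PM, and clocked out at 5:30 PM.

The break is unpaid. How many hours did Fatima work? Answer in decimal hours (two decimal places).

Today: 5:42 AM–5:30 PM = 11 h 48 min; less 30 min break → 11 h 18 min

11.30 hours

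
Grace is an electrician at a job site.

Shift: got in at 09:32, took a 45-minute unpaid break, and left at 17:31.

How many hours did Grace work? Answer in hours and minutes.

Shift: 09:32–17:31 = 7 h 59 min; less 45 min break → 7 h 14 min

7 h 14 min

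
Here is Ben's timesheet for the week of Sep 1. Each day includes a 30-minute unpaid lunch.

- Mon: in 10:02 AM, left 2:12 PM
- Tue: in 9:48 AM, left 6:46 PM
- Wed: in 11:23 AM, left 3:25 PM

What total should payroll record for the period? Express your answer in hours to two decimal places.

15.67 hours

Mon: 10:02 AM–2:12 PM = 4 h 10 min; less 30 min break → 3 h 40 min
Tue: 9:48 AM–6:46 PM = 8 h 58 min; less 30 min break → 8 h 28 min
Wed: 11:23 AM–3:25 PM = 4 h 2 min; less 30 min break → 3 h 32 min
Total: 3 h 40 min + 8 h 28 min + 3 h 32 min = 15 h 40 min.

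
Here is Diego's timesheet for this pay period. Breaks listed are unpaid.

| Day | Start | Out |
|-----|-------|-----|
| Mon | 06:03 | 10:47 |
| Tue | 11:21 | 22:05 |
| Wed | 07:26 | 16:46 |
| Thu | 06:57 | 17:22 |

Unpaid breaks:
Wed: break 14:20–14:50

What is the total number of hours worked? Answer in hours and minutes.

Mon: 06:03–10:47 = 4 h 44 min
Tue: 11:21–22:05 = 10 h 44 min
Wed: 07:26–16:46 = 9 h 20 min; less 30 min break → 8 h 50 min
Thu: 06:57–17:22 = 10 h 25 min
Total: 4 h 44 min + 10 h 44 min + 8 h 50 min + 10 h 25 min = 34 h 43 min.

34 h 43 min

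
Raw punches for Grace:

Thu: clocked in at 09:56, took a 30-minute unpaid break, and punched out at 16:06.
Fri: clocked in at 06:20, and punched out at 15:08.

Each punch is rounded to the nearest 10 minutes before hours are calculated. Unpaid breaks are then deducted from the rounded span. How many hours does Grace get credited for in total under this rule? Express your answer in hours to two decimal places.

Thu: in 09:56→10:00, out 16:06→16:10; 6 h 10 min − 30 min = 5 h 40 min
Fri: in 06:20→06:20, out 15:08→15:10; 8 h 50 min
Total credited: 14 h 30 min.

14.50 hours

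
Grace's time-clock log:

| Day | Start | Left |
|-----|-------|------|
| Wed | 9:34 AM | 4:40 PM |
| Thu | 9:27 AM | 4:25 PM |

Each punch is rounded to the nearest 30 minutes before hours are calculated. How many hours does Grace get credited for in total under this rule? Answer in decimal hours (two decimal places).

14.00 hours

Wed: in 9:34 AM→9:30 AM, out 4:40 PM→4:30 PM; 7 h 0 min
Thu: in 9:27 AM→9:30 AM, out 4:25 PM→4:30 PM; 7 h 0 min
Total credited: 14 h 0 min.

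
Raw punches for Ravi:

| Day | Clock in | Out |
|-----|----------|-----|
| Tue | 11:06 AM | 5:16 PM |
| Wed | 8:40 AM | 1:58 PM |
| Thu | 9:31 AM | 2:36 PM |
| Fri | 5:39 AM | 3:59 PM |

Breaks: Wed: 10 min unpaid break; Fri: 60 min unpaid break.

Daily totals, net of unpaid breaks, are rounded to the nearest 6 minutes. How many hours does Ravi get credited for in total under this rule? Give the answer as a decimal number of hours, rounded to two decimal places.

25.70 hours

Tue: 11:06 AM–5:16 PM = 6 h 10 min → rounds to 6 h 12 min
Wed: 8:40 AM–1:58 PM = 5 h 18 min − 10 min = 5 h 8 min → rounds to 5 h 6 min
Thu: 9:31 AM–2:36 PM = 5 h 5 min → rounds to 5 h 6 min
Fri: 5:39 AM–3:59 PM = 10 h 20 min − 60 min = 9 h 20 min → rounds to 9 h 18 min
Total credited: 25 h 42 min.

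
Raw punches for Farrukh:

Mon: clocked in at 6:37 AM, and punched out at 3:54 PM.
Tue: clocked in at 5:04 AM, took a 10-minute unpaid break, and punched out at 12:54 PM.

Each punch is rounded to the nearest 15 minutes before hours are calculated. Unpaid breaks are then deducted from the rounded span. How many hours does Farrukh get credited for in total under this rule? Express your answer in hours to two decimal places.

Mon: in 6:37 AM→6:30 AM, out 3:54 PM→4:00 PM; 9 h 30 min
Tue: in 5:04 AM→5:00 AM, out 12:54 PM→1:00 PM; 8 h 0 min − 10 min = 7 h 50 min
Total credited: 17 h 20 min.

17.33 hours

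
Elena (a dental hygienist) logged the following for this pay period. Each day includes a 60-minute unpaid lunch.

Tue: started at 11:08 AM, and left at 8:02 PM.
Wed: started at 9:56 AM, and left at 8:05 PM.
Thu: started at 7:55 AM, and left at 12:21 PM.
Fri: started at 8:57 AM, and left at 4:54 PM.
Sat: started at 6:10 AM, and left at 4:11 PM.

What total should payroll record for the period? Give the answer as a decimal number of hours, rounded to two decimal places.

Tue: 11:08 AM–8:02 PM = 8 h 54 min; less 60 min break → 7 h 54 min
Wed: 9:56 AM–8:05 PM = 10 h 9 min; less 60 min break → 9 h 9 min
Thu: 7:55 AM–12:21 PM = 4 h 26 min; less 60 min break → 3 h 26 min
Fri: 8:57 AM–4:54 PM = 7 h 57 min; less 60 min break → 6 h 57 min
Sat: 6:10 AM–4:11 PM = 10 h 1 min; less 60 min break → 9 h 1 min
Total: 7 h 54 min + 9 h 9 min + 3 h 26 min + 6 h 57 min + 9 h 1 min = 36 h 27 min.

36.45 hours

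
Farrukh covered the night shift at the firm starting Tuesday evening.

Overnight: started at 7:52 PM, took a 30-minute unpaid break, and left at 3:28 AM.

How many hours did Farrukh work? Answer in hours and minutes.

Overnight: 7:52 PM → midnight = 4 h 8 min; midnight → 3:28 AM = 3 h 28 min; span 7 h 36 min; less 30 min break → 7 h 6 min

7 h 6 min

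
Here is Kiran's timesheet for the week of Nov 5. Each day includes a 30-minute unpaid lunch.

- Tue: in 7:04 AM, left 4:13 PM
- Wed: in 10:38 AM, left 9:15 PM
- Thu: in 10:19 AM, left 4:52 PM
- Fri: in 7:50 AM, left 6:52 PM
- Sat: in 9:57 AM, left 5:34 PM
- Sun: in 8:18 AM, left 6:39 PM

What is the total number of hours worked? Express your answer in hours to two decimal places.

52.32 hours

Tue: 7:04 AM–4:13 PM = 9 h 9 min; less 30 min break → 8 h 39 min
Wed: 10:38 AM–9:15 PM = 10 h 37 min; less 30 min break → 10 h 7 min
Thu: 10:19 AM–4:52 PM = 6 h 33 min; less 30 min break → 6 h 3 min
Fri: 7:50 AM–6:52 PM = 11 h 2 min; less 30 min break → 10 h 32 min
Sat: 9:57 AM–5:34 PM = 7 h 37 min; less 30 min break → 7 h 7 min
Sun: 8:18 AM–6:39 PM = 10 h 21 min; less 30 min break → 9 h 51 min
Total: 8 h 39 min + 10 h 7 min + 6 h 3 min + 10 h 32 min + 7 h 7 min + 9 h 51 min = 52 h 19 min.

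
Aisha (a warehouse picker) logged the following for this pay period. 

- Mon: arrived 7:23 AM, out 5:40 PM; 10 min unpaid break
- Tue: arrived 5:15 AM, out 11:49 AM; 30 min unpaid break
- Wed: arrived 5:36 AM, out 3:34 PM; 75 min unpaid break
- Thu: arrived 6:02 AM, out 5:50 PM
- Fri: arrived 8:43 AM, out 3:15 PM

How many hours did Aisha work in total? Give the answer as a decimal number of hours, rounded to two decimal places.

43.23 hours

Mon: 7:23 AM–5:40 PM = 10 h 17 min; less 10 min break → 10 h 7 min
Tue: 5:15 AM–11:49 AM = 6 h 34 min; less 30 min break → 6 h 4 min
Wed: 5:36 AM–3:34 PM = 9 h 58 min; less 75 min break → 8 h 43 min
Thu: 6:02 AM–5:50 PM = 11 h 48 min
Fri: 8:43 AM–3:15 PM = 6 h 32 min
Total: 10 h 7 min + 6 h 4 min + 8 h 43 min + 11 h 48 min + 6 h 32 min = 43 h 14 min.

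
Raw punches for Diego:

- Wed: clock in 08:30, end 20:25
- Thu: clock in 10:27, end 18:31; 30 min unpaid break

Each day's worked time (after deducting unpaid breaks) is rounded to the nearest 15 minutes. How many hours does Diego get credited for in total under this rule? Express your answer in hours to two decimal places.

Wed: 08:30–20:25 = 11 h 55 min → rounds to 12 h 0 min
Thu: 10:27–18:31 = 8 h 4 min − 30 min = 7 h 34 min → rounds to 7 h 30 min
Total credited: 19 h 30 min.

19.50 hours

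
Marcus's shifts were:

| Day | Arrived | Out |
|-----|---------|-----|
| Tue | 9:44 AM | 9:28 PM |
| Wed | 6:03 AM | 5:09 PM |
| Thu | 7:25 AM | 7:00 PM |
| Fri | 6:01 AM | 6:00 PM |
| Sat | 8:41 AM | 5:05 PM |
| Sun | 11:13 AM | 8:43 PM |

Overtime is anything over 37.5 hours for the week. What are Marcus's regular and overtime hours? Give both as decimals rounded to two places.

Tue: 9:44 AM–9:28 PM = 11 h 44 min
Wed: 6:03 AM–5:09 PM = 11 h 6 min
Thu: 7:25 AM–7:00 PM = 11 h 35 min
Fri: 6:01 AM–6:00 PM = 11 h 59 min
Sat: 8:41 AM–5:05 PM = 8 h 24 min
Sun: 11:13 AM–8:43 PM = 9 h 30 min
Total worked: 64 h 18 min = 64.30 h.
Threshold 37.5 h → overtime 26 h 48 min, regular 37 h 30 min.

Regular 37.50 hours, overtime 26.80 hours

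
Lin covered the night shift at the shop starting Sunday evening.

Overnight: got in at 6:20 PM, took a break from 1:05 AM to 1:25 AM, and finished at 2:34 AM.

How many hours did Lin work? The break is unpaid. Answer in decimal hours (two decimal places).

7.90 hours

Overnight: 6:20 PM → midnight = 5 h 40 min; midnight → 2:34 AM = 2 h 34 min; span 8 h 14 min; less 20 min break → 7 h 54 min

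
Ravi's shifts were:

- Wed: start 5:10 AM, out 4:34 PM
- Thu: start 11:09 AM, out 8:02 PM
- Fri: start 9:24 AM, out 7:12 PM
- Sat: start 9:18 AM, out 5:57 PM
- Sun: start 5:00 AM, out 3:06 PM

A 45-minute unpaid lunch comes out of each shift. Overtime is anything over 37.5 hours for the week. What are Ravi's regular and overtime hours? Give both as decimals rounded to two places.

Wed: 5:10 AM–4:34 PM = 11 h 24 min; less 45 min break → 10 h 39 min
Thu: 11:09 AM–8:02 PM = 8 h 53 min; less 45 min break → 8 h 8 min
Fri: 9:24 AM–7:12 PM = 9 h 48 min; less 45 min break → 9 h 3 min
Sat: 9:18 AM–5:57 PM = 8 h 39 min; less 45 min break → 7 h 54 min
Sun: 5:00 AM–3:06 PM = 10 h 6 min; less 45 min break → 9 h 21 min
Total worked: 45 h 5 min = 45.08 h.
Threshold 37.5 h → overtime 7 h 35 min, regular 37 h 30 min.

Regular 37.50 hours, overtime 7.58 hours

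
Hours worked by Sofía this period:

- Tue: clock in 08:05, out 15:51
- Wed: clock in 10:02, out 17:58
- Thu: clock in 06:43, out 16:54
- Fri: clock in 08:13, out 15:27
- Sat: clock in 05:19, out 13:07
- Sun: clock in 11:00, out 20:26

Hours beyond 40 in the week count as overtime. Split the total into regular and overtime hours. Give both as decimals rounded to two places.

Tue: 08:05–15:51 = 7 h 46 min
Wed: 10:02–17:58 = 7 h 56 min
Thu: 06:43–16:54 = 10 h 11 min
Fri: 08:13–15:27 = 7 h 14 min
Sat: 05:19–13:07 = 7 h 48 min
Sun: 11:00–20:26 = 9 h 26 min
Total worked: 50 h 21 min = 50.35 h.
Threshold 40 h → overtime 10 h 21 min, regular 40 h 0 min.

Regular 40.00 hours, overtime 10.35 hours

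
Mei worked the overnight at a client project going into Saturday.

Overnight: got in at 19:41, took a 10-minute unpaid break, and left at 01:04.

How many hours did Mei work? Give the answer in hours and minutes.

Overnight: 19:41 → midnight = 4 h 19 min; midnight → 01:04 = 1 h 4 min; span 5 h 23 min; less 10 min break → 5 h 13 min

5 h 13 min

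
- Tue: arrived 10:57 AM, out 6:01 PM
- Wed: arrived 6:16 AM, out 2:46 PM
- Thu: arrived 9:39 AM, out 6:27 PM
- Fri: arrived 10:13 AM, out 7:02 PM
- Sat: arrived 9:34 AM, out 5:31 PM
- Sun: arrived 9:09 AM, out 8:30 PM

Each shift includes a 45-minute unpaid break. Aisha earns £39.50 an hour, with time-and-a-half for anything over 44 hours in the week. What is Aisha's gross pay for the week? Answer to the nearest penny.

Tue: 10:57 AM–6:01 PM = 7 h 4 min; less 45 min break → 6 h 19 min
Wed: 6:16 AM–2:46 PM = 8 h 30 min; less 45 min break → 7 h 45 min
Thu: 9:39 AM–6:27 PM = 8 h 48 min; less 45 min break → 8 h 3 min
Fri: 10:13 AM–7:02 PM = 8 h 49 min; less 45 min break → 8 h 4 min
Sat: 9:34 AM–5:31 PM = 7 h 57 min; less 45 min break → 7 h 12 min
Sun: 9:09 AM–8:30 PM = 11 h 21 min; less 45 min break → 10 h 36 min
Total worked: 47 h 59 min = 2879 min.
Regular 44 h 0 min = 2640 min at £39.50/h; overtime 3 h 59 min = 239 min at £59.25/h.
Pay = (2640 × £39.50 + 239 × £59.25) ÷ 60 = £1974.01.

£1974.01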